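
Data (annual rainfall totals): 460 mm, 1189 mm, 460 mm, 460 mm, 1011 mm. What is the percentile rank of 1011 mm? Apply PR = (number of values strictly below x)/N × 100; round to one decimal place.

60.0

N = 5.
Strictly below 1011: 3. Equal to 1011: 1.
PR = 3/5 × 100 = 60.0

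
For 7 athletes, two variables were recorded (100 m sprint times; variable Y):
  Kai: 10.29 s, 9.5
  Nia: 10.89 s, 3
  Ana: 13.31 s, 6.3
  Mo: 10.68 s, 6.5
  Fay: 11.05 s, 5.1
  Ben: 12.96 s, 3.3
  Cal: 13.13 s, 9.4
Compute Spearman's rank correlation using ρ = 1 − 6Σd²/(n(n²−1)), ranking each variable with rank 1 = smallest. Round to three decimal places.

-0.214

Ranks of variable 1: 1, 3, 7, 2, 4, 5, 6
Ranks of variable 2: 7, 1, 4, 5, 3, 2, 6
d = r₁ − r₂: -6, 2, 3, -3, 1, 3, 0
d²: 36, 4, 9, 9, 1, 9, 0; Σd² = 68
ρ = 1 − 6·68/(7·48) = 1 − 408/336 = -0.214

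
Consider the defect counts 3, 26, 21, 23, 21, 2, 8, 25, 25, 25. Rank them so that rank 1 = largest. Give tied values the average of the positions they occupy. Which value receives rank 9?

Sorted (descending): 26, 25, 25, 25, 23, 21, 21, 8, 3, 2
The 3 values of 25 occupy positions 2–4 → average rank 3.
The 2 values of 21 occupy positions 6–7 → average rank (6+7)/2 = 6.5.
Rank 9 → value 3.

3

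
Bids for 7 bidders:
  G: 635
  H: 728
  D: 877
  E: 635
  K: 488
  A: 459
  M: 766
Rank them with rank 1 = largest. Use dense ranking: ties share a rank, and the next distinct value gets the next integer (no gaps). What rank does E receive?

Sorted (descending): 877, 766, 728, 635, 635, 488, 459
The 2 values of 635 share dense rank 4.
Remaining distinct values take the next consecutive integers.
E has value 635 → rank 4.

4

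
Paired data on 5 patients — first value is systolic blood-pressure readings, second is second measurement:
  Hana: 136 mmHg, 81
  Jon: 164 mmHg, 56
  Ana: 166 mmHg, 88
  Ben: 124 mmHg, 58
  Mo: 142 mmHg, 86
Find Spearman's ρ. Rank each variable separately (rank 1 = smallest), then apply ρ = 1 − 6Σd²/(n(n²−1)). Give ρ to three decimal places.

0.400

Ranks of variable 1: 2, 4, 5, 1, 3
Ranks of variable 2: 3, 1, 5, 2, 4
d = r₁ − r₂: -1, 3, 0, -1, -1
d²: 1, 9, 0, 1, 1; Σd² = 12
ρ = 1 − 6·12/(5·24) = 1 − 72/120 = 0.400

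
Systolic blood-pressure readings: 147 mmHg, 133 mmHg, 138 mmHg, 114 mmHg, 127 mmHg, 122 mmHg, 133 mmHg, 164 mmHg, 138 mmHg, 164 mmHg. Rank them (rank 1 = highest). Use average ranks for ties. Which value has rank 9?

122

Sorted (descending): 164, 164, 147, 138, 138, 133, 133, 127, 122, 114
The 2 values of 164 occupy positions 1–2 → average rank (1+2)/2 = 1.5.
The 2 values of 138 occupy positions 4–5 → average rank (4+5)/2 = 4.5.
The 2 values of 133 occupy positions 6–7 → average rank (6+7)/2 = 6.5.
Rank 9 → value 122.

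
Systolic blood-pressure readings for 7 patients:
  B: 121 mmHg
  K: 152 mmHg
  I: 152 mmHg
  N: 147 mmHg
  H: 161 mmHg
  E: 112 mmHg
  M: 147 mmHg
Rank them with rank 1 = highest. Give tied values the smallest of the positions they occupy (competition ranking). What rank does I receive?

2

Sorted (descending): 161, 152, 152, 147, 147, 121, 112
The 2 values of 152 occupy positions 2–3 → each gets rank 2.
The 2 values of 147 occupy positions 4–5 → each gets rank 4.
I has value 152 mmHg → rank 2.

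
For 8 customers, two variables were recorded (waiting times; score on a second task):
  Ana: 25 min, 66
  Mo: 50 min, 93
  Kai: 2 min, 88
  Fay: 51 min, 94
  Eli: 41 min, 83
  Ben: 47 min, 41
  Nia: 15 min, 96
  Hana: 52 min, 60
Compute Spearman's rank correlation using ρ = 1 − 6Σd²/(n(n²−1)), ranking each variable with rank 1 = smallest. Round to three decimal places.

Ranks of variable 1: 3, 6, 1, 7, 4, 5, 2, 8
Ranks of variable 2: 3, 6, 5, 7, 4, 1, 8, 2
d = r₁ − r₂: 0, 0, -4, 0, 0, 4, -6, 6
d²: 0, 0, 16, 0, 0, 16, 36, 36; Σd² = 104
ρ = 1 − 6·104/(8·63) = 1 − 624/504 = -0.238

-0.238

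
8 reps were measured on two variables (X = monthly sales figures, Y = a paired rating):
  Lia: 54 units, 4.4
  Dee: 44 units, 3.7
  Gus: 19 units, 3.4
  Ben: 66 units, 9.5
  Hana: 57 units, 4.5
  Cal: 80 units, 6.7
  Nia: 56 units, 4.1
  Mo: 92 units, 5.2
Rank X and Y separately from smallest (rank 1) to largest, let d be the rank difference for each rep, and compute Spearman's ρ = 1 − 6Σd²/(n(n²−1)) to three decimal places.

Ranks of variable 1: 3, 2, 1, 6, 5, 7, 4, 8
Ranks of variable 2: 4, 2, 1, 8, 5, 7, 3, 6
d = r₁ − r₂: -1, 0, 0, -2, 0, 0, 1, 2
d²: 1, 0, 0, 4, 0, 0, 1, 4; Σd² = 10
ρ = 1 − 6·10/(8·63) = 1 − 60/504 = 0.881

0.881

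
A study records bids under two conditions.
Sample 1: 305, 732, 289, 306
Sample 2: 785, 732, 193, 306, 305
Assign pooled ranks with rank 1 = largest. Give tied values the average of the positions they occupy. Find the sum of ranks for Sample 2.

23.5

Sorted (descending): 785, 732, 732, 306, 306, 305, 305, 289, 193
The 2 values of 732 occupy positions 2–3 → average rank (2+3)/2 = 2.5.
The 2 values of 306 occupy positions 4–5 → average rank (4+5)/2 = 4.5.
The 2 values of 305 occupy positions 6–7 → average rank (6+7)/2 = 6.5.
Sample 2 values → pooled ranks: 785→1, 732→2.5, 193→9, 306→4.5, 305→6.5
Rank sum = 1 + 2.5 + 9 + 4.5 + 6.5 = 23.5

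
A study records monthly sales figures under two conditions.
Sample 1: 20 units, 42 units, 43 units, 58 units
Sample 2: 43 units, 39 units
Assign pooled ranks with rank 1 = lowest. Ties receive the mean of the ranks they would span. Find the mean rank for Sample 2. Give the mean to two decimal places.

Sorted (ascending): 20, 39, 42, 43, 43, 58
The 2 values of 43 occupy positions 4–5 → average rank (4+5)/2 = 4.5.
Sample 2 values → pooled ranks: 43→4.5, 39→2
Mean rank = (4.5 + 2) / 2 = 3.25

3.25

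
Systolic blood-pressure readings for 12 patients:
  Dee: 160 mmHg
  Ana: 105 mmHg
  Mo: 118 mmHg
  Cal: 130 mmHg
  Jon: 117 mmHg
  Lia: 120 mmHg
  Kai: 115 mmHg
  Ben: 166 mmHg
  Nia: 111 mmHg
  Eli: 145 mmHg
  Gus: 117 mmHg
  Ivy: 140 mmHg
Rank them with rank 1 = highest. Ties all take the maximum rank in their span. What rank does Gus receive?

9

Sorted (descending): 166, 160, 145, 140, 130, 120, 118, 117, 117, 115, 111, 105
The 2 values of 117 occupy positions 8–9 → each gets rank 9.
Gus has value 117 mmHg → rank 9.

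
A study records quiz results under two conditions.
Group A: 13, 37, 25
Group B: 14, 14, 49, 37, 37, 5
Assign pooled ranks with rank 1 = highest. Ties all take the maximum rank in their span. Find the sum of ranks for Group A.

17

Sorted (descending): 49, 37, 37, 37, 25, 14, 14, 13, 5
The 3 values of 37 occupy positions 2–4 → each gets rank 4.
The 2 values of 14 occupy positions 6–7 → each gets rank 7.
Group A values → pooled ranks: 13→8, 37→4, 25→5
Rank sum = 8 + 4 + 5 = 17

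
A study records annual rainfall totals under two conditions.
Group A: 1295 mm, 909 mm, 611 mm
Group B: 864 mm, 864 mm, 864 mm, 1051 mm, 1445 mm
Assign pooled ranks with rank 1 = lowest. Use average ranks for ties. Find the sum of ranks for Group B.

23

Sorted (ascending): 611, 864, 864, 864, 909, 1051, 1295, 1445
The 3 values of 864 occupy positions 2–4 → average rank 3.
Group B values → pooled ranks: 864→3, 864→3, 864→3, 1051→6, 1445→8
Rank sum = 3 + 3 + 3 + 6 + 8 = 23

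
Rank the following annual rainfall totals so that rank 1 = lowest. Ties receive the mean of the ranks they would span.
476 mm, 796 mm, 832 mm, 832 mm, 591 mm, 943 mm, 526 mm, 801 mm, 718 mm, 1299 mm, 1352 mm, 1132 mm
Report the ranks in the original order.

1, 5, 7.5, 7.5, 3, 9, 2, 6, 4, 11, 12, 10

Sorted (ascending): 476, 526, 591, 718, 796, 801, 832, 832, 943, 1132, 1299, 1352
The 2 values of 832 occupy positions 7–8 → average rank (7+8)/2 = 7.5.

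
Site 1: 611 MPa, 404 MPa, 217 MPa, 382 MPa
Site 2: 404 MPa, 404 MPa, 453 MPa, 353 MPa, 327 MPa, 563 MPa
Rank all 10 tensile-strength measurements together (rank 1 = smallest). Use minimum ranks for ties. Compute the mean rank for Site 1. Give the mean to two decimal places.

5.00

Sorted (ascending): 217, 327, 353, 382, 404, 404, 404, 453, 563, 611
The 3 values of 404 occupy positions 5–7 → each gets rank 5.
Site 1 values → pooled ranks: 611→10, 404→5, 217→1, 382→4
Mean rank = (10 + 5 + 1 + 4) / 4 = 5.00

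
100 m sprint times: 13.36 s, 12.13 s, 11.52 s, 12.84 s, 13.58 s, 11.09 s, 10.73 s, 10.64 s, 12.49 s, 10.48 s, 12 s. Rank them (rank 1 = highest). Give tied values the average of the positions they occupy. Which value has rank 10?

Sorted (descending): 13.58, 13.36, 12.84, 12.49, 12.13, 12, 11.52, 11.09, 10.73, 10.64, 10.48
No ties — each value takes its position as its rank.
Rank 10 → value 10.64.

10.64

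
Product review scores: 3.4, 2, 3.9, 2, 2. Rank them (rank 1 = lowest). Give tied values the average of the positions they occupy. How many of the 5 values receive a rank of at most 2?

Sorted (ascending): 2, 2, 2, 3.4, 3.9
The 3 values of 2 occupy positions 1–3 → average rank 2.
Ranks ≤ 2: {2, 2, 2} → 3 values.

3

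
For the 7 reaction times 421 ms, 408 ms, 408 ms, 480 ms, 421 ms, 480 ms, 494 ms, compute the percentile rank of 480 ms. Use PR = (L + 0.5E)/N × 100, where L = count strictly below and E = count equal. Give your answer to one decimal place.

71.4

N = 7.
Strictly below 480: 4. Equal to 480: 2.
PR = (4 + 0.5·2)/7 × 100 = 71.4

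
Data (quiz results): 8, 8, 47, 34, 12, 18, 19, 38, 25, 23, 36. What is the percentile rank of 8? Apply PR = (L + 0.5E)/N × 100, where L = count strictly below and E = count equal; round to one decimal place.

N = 11.
Strictly below 8: 0. Equal to 8: 2.
PR = (0 + 0.5·2)/11 × 100 = 9.1

9.1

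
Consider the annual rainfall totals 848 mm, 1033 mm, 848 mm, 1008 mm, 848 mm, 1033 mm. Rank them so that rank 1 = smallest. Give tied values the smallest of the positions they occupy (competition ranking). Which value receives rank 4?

Sorted (ascending): 848, 848, 848, 1008, 1033, 1033
The 3 values of 848 occupy positions 1–3 → each gets rank 1.
The 2 values of 1033 occupy positions 5–6 → each gets rank 5.
Rank 4 → value 1008.

1008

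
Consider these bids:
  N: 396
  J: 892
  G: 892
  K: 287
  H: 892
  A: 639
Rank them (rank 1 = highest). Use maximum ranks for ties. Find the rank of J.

3

Sorted (descending): 892, 892, 892, 639, 396, 287
The 3 values of 892 occupy positions 1–3 → each gets rank 3.
J has value 892 → rank 3.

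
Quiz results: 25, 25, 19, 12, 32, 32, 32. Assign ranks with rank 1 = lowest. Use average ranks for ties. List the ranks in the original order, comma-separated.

3.5, 3.5, 2, 1, 6, 6, 6

Sorted (ascending): 12, 19, 25, 25, 32, 32, 32
The 2 values of 25 occupy positions 3–4 → average rank (3+4)/2 = 3.5.
The 3 values of 32 occupy positions 5–7 → average rank 6.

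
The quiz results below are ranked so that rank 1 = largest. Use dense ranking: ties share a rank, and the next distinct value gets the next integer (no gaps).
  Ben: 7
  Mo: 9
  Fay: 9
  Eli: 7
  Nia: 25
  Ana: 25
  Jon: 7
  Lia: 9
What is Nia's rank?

Sorted (descending): 25, 25, 9, 9, 9, 7, 7, 7
The 2 values of 25 share dense rank 1.
The 3 values of 9 share dense rank 2.
The 3 values of 7 share dense rank 3.
Nia has value 25 → rank 1.

1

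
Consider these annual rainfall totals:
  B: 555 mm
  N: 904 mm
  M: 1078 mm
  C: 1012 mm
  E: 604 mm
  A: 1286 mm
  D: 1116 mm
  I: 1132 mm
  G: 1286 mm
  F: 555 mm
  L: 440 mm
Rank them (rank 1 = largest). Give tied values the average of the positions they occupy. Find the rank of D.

Sorted (descending): 1286, 1286, 1132, 1116, 1078, 1012, 904, 604, 555, 555, 440
The 2 values of 1286 occupy positions 1–2 → average rank (1+2)/2 = 1.5.
The 2 values of 555 occupy positions 9–10 → average rank (9+10)/2 = 9.5.
D has value 1116 mm → rank 4.

4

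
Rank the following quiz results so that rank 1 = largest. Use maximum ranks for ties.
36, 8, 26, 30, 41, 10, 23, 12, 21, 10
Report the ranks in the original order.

2, 10, 4, 3, 1, 9, 5, 7, 6, 9

Sorted (descending): 41, 36, 30, 26, 23, 21, 12, 10, 10, 8
The 2 values of 10 occupy positions 8–9 → each gets rank 9.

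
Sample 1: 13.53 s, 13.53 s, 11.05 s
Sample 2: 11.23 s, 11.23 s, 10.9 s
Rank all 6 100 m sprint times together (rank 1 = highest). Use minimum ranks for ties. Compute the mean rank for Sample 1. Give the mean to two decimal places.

2.33

Sorted (descending): 13.53, 13.53, 11.23, 11.23, 11.05, 10.9
The 2 values of 13.53 occupy positions 1–2 → each gets rank 1.
The 2 values of 11.23 occupy positions 3–4 → each gets rank 3.
Sample 1 values → pooled ranks: 13.53→1, 13.53→1, 11.05→5
Mean rank = (1 + 1 + 5) / 3 = 2.33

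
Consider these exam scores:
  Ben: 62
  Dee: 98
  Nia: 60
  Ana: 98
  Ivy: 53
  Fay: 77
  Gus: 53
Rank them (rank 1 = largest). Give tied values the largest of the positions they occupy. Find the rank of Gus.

7

Sorted (descending): 98, 98, 77, 62, 60, 53, 53
The 2 values of 98 occupy positions 1–2 → each gets rank 2.
The 2 values of 53 occupy positions 6–7 → each gets rank 7.
Gus has value 53 → rank 7.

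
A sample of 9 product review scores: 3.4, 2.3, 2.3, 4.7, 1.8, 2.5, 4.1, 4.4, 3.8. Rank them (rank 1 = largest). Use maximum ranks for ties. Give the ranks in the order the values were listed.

5, 8, 8, 1, 9, 6, 3, 2, 4

Sorted (descending): 4.7, 4.4, 4.1, 3.8, 3.4, 2.5, 2.3, 2.3, 1.8
The 2 values of 2.3 occupy positions 7–8 → each gets rank 8.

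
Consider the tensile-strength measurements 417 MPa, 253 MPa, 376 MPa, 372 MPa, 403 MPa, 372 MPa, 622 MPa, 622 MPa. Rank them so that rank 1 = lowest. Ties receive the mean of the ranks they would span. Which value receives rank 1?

Sorted (ascending): 253, 372, 372, 376, 403, 417, 622, 622
The 2 values of 372 occupy positions 2–3 → average rank (2+3)/2 = 2.5.
The 2 values of 622 occupy positions 7–8 → average rank (7+8)/2 = 7.5.
Rank 1 → value 253.

253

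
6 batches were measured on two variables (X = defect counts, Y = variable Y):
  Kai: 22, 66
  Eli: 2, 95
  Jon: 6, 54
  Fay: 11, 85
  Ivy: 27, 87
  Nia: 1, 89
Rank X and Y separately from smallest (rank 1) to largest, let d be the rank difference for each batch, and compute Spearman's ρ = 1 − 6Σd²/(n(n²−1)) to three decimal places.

Ranks of variable 1: 5, 2, 3, 4, 6, 1
Ranks of variable 2: 2, 6, 1, 3, 4, 5
d = r₁ − r₂: 3, -4, 2, 1, 2, -4
d²: 9, 16, 4, 1, 4, 16; Σd² = 50
ρ = 1 − 6·50/(6·35) = 1 − 300/210 = -0.429

-0.429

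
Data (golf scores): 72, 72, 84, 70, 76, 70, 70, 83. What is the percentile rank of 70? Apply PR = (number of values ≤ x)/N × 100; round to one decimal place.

37.5

N = 8.
Strictly below 70: 0. Equal to 70: 3.
PR = 3/8 × 100 = 37.5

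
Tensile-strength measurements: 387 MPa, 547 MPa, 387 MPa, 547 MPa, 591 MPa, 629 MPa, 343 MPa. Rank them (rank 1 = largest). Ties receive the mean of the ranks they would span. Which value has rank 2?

Sorted (descending): 629, 591, 547, 547, 387, 387, 343
The 2 values of 547 occupy positions 3–4 → average rank (3+4)/2 = 3.5.
The 2 values of 387 occupy positions 5–6 → average rank (5+6)/2 = 5.5.
Rank 2 → value 591.

591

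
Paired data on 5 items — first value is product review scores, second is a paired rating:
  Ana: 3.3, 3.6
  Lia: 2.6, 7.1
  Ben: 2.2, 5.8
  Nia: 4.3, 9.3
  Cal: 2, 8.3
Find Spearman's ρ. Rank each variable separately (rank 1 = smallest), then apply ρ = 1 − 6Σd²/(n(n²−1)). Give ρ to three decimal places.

Ranks of variable 1: 4, 3, 2, 5, 1
Ranks of variable 2: 1, 3, 2, 5, 4
d = r₁ − r₂: 3, 0, 0, 0, -3
d²: 9, 0, 0, 0, 9; Σd² = 18
ρ = 1 − 6·18/(5·24) = 1 − 108/120 = 0.100

0.100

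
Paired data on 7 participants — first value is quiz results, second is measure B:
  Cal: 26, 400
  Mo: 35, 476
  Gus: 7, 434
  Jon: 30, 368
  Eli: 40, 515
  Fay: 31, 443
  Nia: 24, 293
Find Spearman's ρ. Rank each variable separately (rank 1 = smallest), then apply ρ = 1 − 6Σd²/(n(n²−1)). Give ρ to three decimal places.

0.750

Ranks of variable 1: 3, 6, 1, 4, 7, 5, 2
Ranks of variable 2: 3, 6, 4, 2, 7, 5, 1
d = r₁ − r₂: 0, 0, -3, 2, 0, 0, 1
d²: 0, 0, 9, 4, 0, 0, 1; Σd² = 14
ρ = 1 − 6·14/(7·48) = 1 − 84/336 = 0.750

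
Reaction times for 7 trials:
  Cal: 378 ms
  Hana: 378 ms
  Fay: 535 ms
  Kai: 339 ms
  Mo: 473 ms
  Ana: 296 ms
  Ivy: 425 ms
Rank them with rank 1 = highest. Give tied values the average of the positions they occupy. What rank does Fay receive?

Sorted (descending): 535, 473, 425, 378, 378, 339, 296
The 2 values of 378 occupy positions 4–5 → average rank (4+5)/2 = 4.5.
Fay has value 535 ms → rank 1.

1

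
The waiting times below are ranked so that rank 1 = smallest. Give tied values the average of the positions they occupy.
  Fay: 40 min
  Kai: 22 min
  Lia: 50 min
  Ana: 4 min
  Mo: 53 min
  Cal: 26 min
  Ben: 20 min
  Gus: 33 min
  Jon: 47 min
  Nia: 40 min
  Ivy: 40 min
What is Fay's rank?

Sorted (ascending): 4, 20, 22, 26, 33, 40, 40, 40, 47, 50, 53
The 3 values of 40 occupy positions 6–8 → average rank 7.
Fay has value 40 min → rank 7.

7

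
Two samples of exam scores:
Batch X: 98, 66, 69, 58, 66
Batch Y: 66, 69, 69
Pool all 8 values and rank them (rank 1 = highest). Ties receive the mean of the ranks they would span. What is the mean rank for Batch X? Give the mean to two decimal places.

Sorted (descending): 98, 69, 69, 69, 66, 66, 66, 58
The 3 values of 69 occupy positions 2–4 → average rank 3.
The 3 values of 66 occupy positions 5–7 → average rank 6.
Batch X values → pooled ranks: 98→1, 66→6, 69→3, 58→8, 66→6
Mean rank = (1 + 6 + 3 + 8 + 6) / 5 = 4.80

4.80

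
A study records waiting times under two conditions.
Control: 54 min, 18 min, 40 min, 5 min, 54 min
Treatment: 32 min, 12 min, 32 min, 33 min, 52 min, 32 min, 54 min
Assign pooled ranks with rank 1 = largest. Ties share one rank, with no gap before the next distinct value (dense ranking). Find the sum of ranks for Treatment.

29

Sorted (descending): 54, 54, 54, 52, 40, 33, 32, 32, 32, 18, 12, 5
The 3 values of 54 share dense rank 1.
The 3 values of 32 share dense rank 5.
Remaining distinct values take the next consecutive integers.
Treatment values → pooled ranks: 32→5, 12→7, 32→5, 33→4, 52→2, 32→5, 54→1
Rank sum = 5 + 7 + 5 + 4 + 2 + 5 + 1 = 29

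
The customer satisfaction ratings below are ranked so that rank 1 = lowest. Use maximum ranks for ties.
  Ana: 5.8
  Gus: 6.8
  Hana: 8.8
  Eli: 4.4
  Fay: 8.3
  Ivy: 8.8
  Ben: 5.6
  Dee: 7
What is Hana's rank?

Sorted (ascending): 4.4, 5.6, 5.8, 6.8, 7, 8.3, 8.8, 8.8
The 2 values of 8.8 occupy positions 7–8 → each gets rank 8.
Hana has value 8.8 → rank 8.

8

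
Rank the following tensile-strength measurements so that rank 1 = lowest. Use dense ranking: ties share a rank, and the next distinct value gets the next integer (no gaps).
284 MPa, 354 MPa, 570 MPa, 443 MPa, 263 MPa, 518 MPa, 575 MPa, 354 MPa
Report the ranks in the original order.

2, 3, 6, 4, 1, 5, 7, 3

Sorted (ascending): 263, 284, 354, 354, 443, 518, 570, 575
The 2 values of 354 share dense rank 3.
Remaining distinct values take the next consecutive integers.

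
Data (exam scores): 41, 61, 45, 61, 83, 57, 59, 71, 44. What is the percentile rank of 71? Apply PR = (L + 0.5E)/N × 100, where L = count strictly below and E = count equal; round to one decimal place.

83.3

N = 9.
Strictly below 71: 7. Equal to 71: 1.
PR = (7 + 0.5·1)/9 × 100 = 83.3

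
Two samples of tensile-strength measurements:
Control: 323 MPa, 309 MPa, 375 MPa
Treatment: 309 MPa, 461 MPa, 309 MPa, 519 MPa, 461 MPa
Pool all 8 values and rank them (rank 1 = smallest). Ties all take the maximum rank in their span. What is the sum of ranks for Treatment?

28

Sorted (ascending): 309, 309, 309, 323, 375, 461, 461, 519
The 3 values of 309 occupy positions 1–3 → each gets rank 3.
The 2 values of 461 occupy positions 6–7 → each gets rank 7.
Treatment values → pooled ranks: 309→3, 461→7, 309→3, 519→8, 461→7
Rank sum = 3 + 7 + 3 + 8 + 7 = 28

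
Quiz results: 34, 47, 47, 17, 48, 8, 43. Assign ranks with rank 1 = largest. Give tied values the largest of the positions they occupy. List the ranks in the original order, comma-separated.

Sorted (descending): 48, 47, 47, 43, 34, 17, 8
The 2 values of 47 occupy positions 2–3 → each gets rank 3.

5, 3, 3, 6, 1, 7, 4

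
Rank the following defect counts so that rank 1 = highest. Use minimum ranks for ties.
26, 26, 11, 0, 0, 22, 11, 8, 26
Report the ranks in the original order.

1, 1, 5, 8, 8, 4, 5, 7, 1

Sorted (descending): 26, 26, 26, 22, 11, 11, 8, 0, 0
The 3 values of 26 occupy positions 1–3 → each gets rank 1.
The 2 values of 11 occupy positions 5–6 → each gets rank 5.
The 2 values of 0 occupy positions 8–9 → each gets rank 8.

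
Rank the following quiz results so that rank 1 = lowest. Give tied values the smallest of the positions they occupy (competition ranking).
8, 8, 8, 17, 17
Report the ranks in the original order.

1, 1, 1, 4, 4

Sorted (ascending): 8, 8, 8, 17, 17
The 3 values of 8 occupy positions 1–3 → each gets rank 1.
The 2 values of 17 occupy positions 4–5 → each gets rank 4.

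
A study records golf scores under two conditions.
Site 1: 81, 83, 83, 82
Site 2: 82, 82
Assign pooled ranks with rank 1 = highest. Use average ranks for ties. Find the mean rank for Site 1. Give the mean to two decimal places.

3.25

Sorted (descending): 83, 83, 82, 82, 82, 81
The 2 values of 83 occupy positions 1–2 → average rank (1+2)/2 = 1.5.
The 3 values of 82 occupy positions 3–5 → average rank 4.
Site 1 values → pooled ranks: 81→6, 83→1.5, 83→1.5, 82→4
Mean rank = (6 + 1.5 + 1.5 + 4) / 4 = 3.25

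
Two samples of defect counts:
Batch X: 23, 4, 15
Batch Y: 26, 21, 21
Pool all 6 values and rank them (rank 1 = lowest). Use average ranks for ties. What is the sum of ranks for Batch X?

Sorted (ascending): 4, 15, 21, 21, 23, 26
The 2 values of 21 occupy positions 3–4 → average rank (3+4)/2 = 3.5.
Batch X values → pooled ranks: 23→5, 4→1, 15→2
Rank sum = 5 + 1 + 2 = 8

8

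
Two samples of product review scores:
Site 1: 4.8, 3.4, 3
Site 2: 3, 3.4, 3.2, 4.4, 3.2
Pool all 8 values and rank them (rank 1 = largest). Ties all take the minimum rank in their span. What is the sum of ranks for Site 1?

Sorted (descending): 4.8, 4.4, 3.4, 3.4, 3.2, 3.2, 3, 3
The 2 values of 3.4 occupy positions 3–4 → each gets rank 3.
The 2 values of 3.2 occupy positions 5–6 → each gets rank 5.
The 2 values of 3 occupy positions 7–8 → each gets rank 7.
Site 1 values → pooled ranks: 4.8→1, 3.4→3, 3→7
Rank sum = 1 + 3 + 7 = 11

11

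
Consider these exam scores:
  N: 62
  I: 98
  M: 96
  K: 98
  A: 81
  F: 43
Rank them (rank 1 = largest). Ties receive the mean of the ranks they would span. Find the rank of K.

1.5

Sorted (descending): 98, 98, 96, 81, 62, 43
The 2 values of 98 occupy positions 1–2 → average rank (1+2)/2 = 1.5.
K has value 98 → rank 1.5.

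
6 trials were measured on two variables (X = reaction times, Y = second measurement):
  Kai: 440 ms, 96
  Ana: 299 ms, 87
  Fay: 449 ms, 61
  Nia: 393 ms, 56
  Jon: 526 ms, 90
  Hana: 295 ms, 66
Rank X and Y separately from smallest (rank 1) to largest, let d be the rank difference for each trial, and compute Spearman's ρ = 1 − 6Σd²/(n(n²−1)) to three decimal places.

Ranks of variable 1: 4, 2, 5, 3, 6, 1
Ranks of variable 2: 6, 4, 2, 1, 5, 3
d = r₁ − r₂: -2, -2, 3, 2, 1, -2
d²: 4, 4, 9, 4, 1, 4; Σd² = 26
ρ = 1 − 6·26/(6·35) = 1 − 156/210 = 0.257

0.257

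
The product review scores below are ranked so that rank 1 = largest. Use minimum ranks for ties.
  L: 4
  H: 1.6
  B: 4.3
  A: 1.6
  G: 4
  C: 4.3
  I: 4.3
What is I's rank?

1

Sorted (descending): 4.3, 4.3, 4.3, 4, 4, 1.6, 1.6
The 3 values of 4.3 occupy positions 1–3 → each gets rank 1.
The 2 values of 4 occupy positions 4–5 → each gets rank 4.
The 2 values of 1.6 occupy positions 6–7 → each gets rank 6.
I has value 4.3 → rank 1.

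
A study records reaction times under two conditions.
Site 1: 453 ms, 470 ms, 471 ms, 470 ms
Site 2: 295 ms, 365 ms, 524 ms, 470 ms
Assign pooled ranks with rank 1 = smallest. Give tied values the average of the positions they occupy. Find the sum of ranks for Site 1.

Sorted (ascending): 295, 365, 453, 470, 470, 470, 471, 524
The 3 values of 470 occupy positions 4–6 → average rank 5.
Site 1 values → pooled ranks: 453→3, 470→5, 471→7, 470→5
Rank sum = 3 + 5 + 7 + 5 = 20

20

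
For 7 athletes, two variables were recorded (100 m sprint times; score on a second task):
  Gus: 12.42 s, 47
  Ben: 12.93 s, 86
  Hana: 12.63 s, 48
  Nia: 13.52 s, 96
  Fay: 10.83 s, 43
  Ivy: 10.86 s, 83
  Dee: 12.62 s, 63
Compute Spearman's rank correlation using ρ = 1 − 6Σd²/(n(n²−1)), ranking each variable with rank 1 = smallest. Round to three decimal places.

0.750

Ranks of variable 1: 3, 6, 5, 7, 1, 2, 4
Ranks of variable 2: 2, 6, 3, 7, 1, 5, 4
d = r₁ − r₂: 1, 0, 2, 0, 0, -3, 0
d²: 1, 0, 4, 0, 0, 9, 0; Σd² = 14
ρ = 1 − 6·14/(7·48) = 1 − 84/336 = 0.750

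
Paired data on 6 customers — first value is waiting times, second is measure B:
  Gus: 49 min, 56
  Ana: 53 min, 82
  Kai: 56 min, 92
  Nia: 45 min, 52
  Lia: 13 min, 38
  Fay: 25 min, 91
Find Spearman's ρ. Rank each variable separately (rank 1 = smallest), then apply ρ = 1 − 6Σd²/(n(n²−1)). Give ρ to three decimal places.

0.657

Ranks of variable 1: 4, 5, 6, 3, 1, 2
Ranks of variable 2: 3, 4, 6, 2, 1, 5
d = r₁ − r₂: 1, 1, 0, 1, 0, -3
d²: 1, 1, 0, 1, 0, 9; Σd² = 12
ρ = 1 − 6·12/(6·35) = 1 − 72/210 = 0.657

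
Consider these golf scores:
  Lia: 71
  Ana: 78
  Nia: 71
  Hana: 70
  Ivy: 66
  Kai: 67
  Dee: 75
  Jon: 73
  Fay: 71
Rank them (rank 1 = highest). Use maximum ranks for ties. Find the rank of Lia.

Sorted (descending): 78, 75, 73, 71, 71, 71, 70, 67, 66
The 3 values of 71 occupy positions 4–6 → each gets rank 6.
Lia has value 71 → rank 6.

6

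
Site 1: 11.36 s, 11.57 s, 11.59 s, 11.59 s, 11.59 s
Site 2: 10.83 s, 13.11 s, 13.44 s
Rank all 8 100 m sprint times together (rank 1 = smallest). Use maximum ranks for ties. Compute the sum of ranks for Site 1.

Sorted (ascending): 10.83, 11.36, 11.57, 11.59, 11.59, 11.59, 13.11, 13.44
The 3 values of 11.59 occupy positions 4–6 → each gets rank 6.
Site 1 values → pooled ranks: 11.36→2, 11.57→3, 11.59→6, 11.59→6, 11.59→6
Rank sum = 2 + 3 + 6 + 6 + 6 = 23

23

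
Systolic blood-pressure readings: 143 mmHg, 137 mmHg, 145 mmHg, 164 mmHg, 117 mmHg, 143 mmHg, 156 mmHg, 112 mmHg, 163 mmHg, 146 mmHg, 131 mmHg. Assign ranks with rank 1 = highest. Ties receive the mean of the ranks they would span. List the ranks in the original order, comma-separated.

6.5, 8, 5, 1, 10, 6.5, 3, 11, 2, 4, 9

Sorted (descending): 164, 163, 156, 146, 145, 143, 143, 137, 131, 117, 112
The 2 values of 143 occupy positions 6–7 → average rank (6+7)/2 = 6.5.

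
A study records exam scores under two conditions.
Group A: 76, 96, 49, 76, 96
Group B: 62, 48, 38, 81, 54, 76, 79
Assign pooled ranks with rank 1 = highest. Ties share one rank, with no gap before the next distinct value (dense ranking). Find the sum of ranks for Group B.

Sorted (descending): 96, 96, 81, 79, 76, 76, 76, 62, 54, 49, 48, 38
The 2 values of 96 share dense rank 1.
The 3 values of 76 share dense rank 4.
Remaining distinct values take the next consecutive integers.
Group B values → pooled ranks: 62→5, 48→8, 38→9, 81→2, 54→6, 76→4, 79→3
Rank sum = 5 + 8 + 9 + 2 + 6 + 4 + 3 = 37

37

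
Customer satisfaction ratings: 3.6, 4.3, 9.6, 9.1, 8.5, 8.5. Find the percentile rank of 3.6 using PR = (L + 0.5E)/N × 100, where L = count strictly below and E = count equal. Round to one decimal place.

8.3

N = 6.
Strictly below 3.6: 0. Equal to 3.6: 1.
PR = (0 + 0.5·1)/6 × 100 = 8.3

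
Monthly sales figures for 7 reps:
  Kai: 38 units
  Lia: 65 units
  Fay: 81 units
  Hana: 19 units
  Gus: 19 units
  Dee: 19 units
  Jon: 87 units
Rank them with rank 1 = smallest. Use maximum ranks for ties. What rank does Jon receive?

7

Sorted (ascending): 19, 19, 19, 38, 65, 81, 87
The 3 values of 19 occupy positions 1–3 → each gets rank 3.
Jon has value 87 units → rank 7.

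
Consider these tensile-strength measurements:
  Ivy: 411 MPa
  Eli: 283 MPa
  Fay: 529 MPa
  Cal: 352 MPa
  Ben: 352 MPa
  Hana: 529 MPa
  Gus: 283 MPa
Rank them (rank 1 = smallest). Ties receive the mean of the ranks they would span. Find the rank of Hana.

6.5

Sorted (ascending): 283, 283, 352, 352, 411, 529, 529
The 2 values of 283 occupy positions 1–2 → average rank (1+2)/2 = 1.5.
The 2 values of 352 occupy positions 3–4 → average rank (3+4)/2 = 3.5.
The 2 values of 529 occupy positions 6–7 → average rank (6+7)/2 = 6.5.
Hana has value 529 MPa → rank 6.5.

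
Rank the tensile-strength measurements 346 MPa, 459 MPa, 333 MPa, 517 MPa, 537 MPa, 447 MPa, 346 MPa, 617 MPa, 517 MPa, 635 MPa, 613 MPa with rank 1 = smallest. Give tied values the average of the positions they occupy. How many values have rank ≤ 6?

5

Sorted (ascending): 333, 346, 346, 447, 459, 517, 517, 537, 613, 617, 635
The 2 values of 346 occupy positions 2–3 → average rank (2+3)/2 = 2.5.
The 2 values of 517 occupy positions 6–7 → average rank (6+7)/2 = 6.5.
Ranks ≤ 6: {1, 2.5, 2.5, 4, 5} → 5 values.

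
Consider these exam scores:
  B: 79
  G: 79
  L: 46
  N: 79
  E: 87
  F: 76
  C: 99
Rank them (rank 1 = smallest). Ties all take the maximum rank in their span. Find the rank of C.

7

Sorted (ascending): 46, 76, 79, 79, 79, 87, 99
The 3 values of 79 occupy positions 3–5 → each gets rank 5.
C has value 99 → rank 7.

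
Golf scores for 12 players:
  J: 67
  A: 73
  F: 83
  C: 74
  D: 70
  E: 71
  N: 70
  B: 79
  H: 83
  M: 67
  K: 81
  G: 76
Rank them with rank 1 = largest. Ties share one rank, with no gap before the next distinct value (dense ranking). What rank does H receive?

Sorted (descending): 83, 83, 81, 79, 76, 74, 73, 71, 70, 70, 67, 67
The 2 values of 83 share dense rank 1.
The 2 values of 70 share dense rank 8.
The 2 values of 67 share dense rank 9.
Remaining distinct values take the next consecutive integers.
H has value 83 → rank 1.

1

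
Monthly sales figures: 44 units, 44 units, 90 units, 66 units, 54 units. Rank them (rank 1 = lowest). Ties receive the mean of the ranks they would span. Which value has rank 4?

66

Sorted (ascending): 44, 44, 54, 66, 90
The 2 values of 44 occupy positions 1–2 → average rank (1+2)/2 = 1.5.
Rank 4 → value 66.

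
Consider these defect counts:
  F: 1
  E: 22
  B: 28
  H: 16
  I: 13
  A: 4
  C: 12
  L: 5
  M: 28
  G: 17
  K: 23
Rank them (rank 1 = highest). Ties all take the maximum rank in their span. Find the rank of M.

Sorted (descending): 28, 28, 23, 22, 17, 16, 13, 12, 5, 4, 1
The 2 values of 28 occupy positions 1–2 → each gets rank 2.
M has value 28 → rank 2.

2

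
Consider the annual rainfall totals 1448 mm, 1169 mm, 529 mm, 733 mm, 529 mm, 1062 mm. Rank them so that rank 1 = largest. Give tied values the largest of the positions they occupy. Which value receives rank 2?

Sorted (descending): 1448, 1169, 1062, 733, 529, 529
The 2 values of 529 occupy positions 5–6 → each gets rank 6.
Rank 2 → value 1169.

1169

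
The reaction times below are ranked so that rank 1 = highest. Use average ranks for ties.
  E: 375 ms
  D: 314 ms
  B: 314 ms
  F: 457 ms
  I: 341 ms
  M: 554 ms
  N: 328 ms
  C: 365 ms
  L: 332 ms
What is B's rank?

Sorted (descending): 554, 457, 375, 365, 341, 332, 328, 314, 314
The 2 values of 314 occupy positions 8–9 → average rank (8+9)/2 = 8.5.
B has value 314 ms → rank 8.5.

8.5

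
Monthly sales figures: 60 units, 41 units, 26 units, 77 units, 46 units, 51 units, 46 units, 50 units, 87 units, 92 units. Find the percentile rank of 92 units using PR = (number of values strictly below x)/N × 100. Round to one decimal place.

N = 10.
Strictly below 92: 9. Equal to 92: 1.
PR = 9/10 × 100 = 90.0

90.0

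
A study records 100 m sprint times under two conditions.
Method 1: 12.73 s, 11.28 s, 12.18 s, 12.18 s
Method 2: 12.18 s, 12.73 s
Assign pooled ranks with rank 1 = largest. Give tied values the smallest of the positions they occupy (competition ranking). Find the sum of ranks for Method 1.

Sorted (descending): 12.73, 12.73, 12.18, 12.18, 12.18, 11.28
The 2 values of 12.73 occupy positions 1–2 → each gets rank 1.
The 3 values of 12.18 occupy positions 3–5 → each gets rank 3.
Method 1 values → pooled ranks: 12.73→1, 11.28→6, 12.18→3, 12.18→3
Rank sum = 1 + 6 + 3 + 3 = 13

13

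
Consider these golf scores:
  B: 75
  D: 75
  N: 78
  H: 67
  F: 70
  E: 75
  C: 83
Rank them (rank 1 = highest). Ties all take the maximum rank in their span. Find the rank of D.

5

Sorted (descending): 83, 78, 75, 75, 75, 70, 67
The 3 values of 75 occupy positions 3–5 → each gets rank 5.
D has value 75 → rank 5.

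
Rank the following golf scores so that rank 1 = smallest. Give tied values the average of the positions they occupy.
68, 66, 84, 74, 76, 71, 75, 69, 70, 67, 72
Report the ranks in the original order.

3, 1, 11, 8, 10, 6, 9, 4, 5, 2, 7

Sorted (ascending): 66, 67, 68, 69, 70, 71, 72, 74, 75, 76, 84
No ties — each value takes its position as its rank.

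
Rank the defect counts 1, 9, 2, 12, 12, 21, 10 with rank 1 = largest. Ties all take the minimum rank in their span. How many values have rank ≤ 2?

Sorted (descending): 21, 12, 12, 10, 9, 2, 1
The 2 values of 12 occupy positions 2–3 → each gets rank 2.
Ranks ≤ 2: {1, 2, 2} → 3 values.

3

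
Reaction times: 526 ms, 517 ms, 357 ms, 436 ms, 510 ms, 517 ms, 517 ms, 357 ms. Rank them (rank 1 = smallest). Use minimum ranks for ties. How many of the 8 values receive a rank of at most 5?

7

Sorted (ascending): 357, 357, 436, 510, 517, 517, 517, 526
The 2 values of 357 occupy positions 1–2 → each gets rank 1.
The 3 values of 517 occupy positions 5–7 → each gets rank 5.
Ranks ≤ 5: {1, 1, 3, 4, 5, 5, 5} → 7 values.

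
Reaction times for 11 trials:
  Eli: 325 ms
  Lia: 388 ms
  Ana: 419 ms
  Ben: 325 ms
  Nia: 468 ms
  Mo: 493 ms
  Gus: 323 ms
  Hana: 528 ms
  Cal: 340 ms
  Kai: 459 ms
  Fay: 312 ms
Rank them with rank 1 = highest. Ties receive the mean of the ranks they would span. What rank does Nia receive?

Sorted (descending): 528, 493, 468, 459, 419, 388, 340, 325, 325, 323, 312
The 2 values of 325 occupy positions 8–9 → average rank (8+9)/2 = 8.5.
Nia has value 468 ms → rank 3.

3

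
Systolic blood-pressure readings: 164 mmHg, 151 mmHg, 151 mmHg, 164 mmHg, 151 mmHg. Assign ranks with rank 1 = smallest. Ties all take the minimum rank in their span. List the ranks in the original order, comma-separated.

4, 1, 1, 4, 1

Sorted (ascending): 151, 151, 151, 164, 164
The 3 values of 151 occupy positions 1–3 → each gets rank 1.
The 2 values of 164 occupy positions 4–5 → each gets rank 4.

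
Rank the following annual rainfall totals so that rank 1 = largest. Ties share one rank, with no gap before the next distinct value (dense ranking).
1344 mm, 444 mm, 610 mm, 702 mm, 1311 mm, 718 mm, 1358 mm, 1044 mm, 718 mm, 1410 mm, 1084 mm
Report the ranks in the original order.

3, 10, 9, 8, 4, 7, 2, 6, 7, 1, 5

Sorted (descending): 1410, 1358, 1344, 1311, 1084, 1044, 718, 718, 702, 610, 444
The 2 values of 718 share dense rank 7.
Remaining distinct values take the next consecutive integers.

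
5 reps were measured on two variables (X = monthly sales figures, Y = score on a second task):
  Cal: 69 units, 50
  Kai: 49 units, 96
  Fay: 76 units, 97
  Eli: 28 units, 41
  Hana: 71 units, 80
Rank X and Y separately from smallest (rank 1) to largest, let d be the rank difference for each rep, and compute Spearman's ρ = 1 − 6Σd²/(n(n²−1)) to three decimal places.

0.700

Ranks of variable 1: 3, 2, 5, 1, 4
Ranks of variable 2: 2, 4, 5, 1, 3
d = r₁ − r₂: 1, -2, 0, 0, 1
d²: 1, 4, 0, 0, 1; Σd² = 6
ρ = 1 − 6·6/(5·24) = 1 − 36/120 = 0.700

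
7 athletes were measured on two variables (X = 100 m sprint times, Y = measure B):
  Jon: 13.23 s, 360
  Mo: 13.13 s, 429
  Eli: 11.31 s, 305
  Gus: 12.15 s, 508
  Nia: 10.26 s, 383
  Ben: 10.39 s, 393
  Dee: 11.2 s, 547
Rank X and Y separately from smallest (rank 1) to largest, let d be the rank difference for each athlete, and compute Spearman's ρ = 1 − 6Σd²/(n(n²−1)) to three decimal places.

Ranks of variable 1: 7, 6, 4, 5, 1, 2, 3
Ranks of variable 2: 2, 5, 1, 6, 3, 4, 7
d = r₁ − r₂: 5, 1, 3, -1, -2, -2, -4
d²: 25, 1, 9, 1, 4, 4, 16; Σd² = 60
ρ = 1 − 6·60/(7·48) = 1 − 360/336 = -0.071

-0.071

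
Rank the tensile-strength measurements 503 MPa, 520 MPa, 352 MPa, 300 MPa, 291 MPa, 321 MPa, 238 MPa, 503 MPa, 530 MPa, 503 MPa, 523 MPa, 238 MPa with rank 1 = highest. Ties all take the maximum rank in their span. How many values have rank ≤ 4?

Sorted (descending): 530, 523, 520, 503, 503, 503, 352, 321, 300, 291, 238, 238
The 3 values of 503 occupy positions 4–6 → each gets rank 6.
The 2 values of 238 occupy positions 11–12 → each gets rank 12.
Ranks ≤ 4: {1, 2, 3} → 3 values.

3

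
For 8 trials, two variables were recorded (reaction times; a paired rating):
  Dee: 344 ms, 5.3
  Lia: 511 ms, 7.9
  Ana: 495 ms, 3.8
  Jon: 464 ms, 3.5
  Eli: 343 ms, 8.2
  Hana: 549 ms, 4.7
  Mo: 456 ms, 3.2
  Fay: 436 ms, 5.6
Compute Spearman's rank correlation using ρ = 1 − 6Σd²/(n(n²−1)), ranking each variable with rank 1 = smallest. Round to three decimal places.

-0.310

Ranks of variable 1: 2, 7, 6, 5, 1, 8, 4, 3
Ranks of variable 2: 5, 7, 3, 2, 8, 4, 1, 6
d = r₁ − r₂: -3, 0, 3, 3, -7, 4, 3, -3
d²: 9, 0, 9, 9, 49, 16, 9, 9; Σd² = 110
ρ = 1 − 6·110/(8·63) = 1 − 660/504 = -0.310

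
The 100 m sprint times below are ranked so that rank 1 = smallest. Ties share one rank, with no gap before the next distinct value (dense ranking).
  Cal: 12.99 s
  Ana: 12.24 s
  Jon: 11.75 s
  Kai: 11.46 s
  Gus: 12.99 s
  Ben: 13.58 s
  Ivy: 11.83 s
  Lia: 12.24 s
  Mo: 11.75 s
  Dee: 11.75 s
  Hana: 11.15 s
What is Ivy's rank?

4

Sorted (ascending): 11.15, 11.46, 11.75, 11.75, 11.75, 11.83, 12.24, 12.24, 12.99, 12.99, 13.58
The 3 values of 11.75 share dense rank 3.
The 2 values of 12.24 share dense rank 5.
The 2 values of 12.99 share dense rank 6.
Remaining distinct values take the next consecutive integers.
Ivy has value 11.83 s → rank 4.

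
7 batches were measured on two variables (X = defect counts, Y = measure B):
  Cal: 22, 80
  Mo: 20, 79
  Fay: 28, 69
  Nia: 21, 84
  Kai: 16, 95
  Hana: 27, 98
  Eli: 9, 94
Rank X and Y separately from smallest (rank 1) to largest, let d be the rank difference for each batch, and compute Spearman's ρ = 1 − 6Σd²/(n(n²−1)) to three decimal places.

Ranks of variable 1: 5, 3, 7, 4, 2, 6, 1
Ranks of variable 2: 3, 2, 1, 4, 6, 7, 5
d = r₁ − r₂: 2, 1, 6, 0, -4, -1, -4
d²: 4, 1, 36, 0, 16, 1, 16; Σd² = 74
ρ = 1 − 6·74/(7·48) = 1 − 444/336 = -0.321

-0.321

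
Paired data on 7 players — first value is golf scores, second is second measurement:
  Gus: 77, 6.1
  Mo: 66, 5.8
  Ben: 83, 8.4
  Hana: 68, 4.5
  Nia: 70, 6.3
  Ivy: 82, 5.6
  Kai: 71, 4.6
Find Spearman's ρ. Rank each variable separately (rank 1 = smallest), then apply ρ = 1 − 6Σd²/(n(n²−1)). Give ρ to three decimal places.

Ranks of variable 1: 5, 1, 7, 2, 3, 6, 4
Ranks of variable 2: 5, 4, 7, 1, 6, 3, 2
d = r₁ − r₂: 0, -3, 0, 1, -3, 3, 2
d²: 0, 9, 0, 1, 9, 9, 4; Σd² = 32
ρ = 1 − 6·32/(7·48) = 1 − 192/336 = 0.429

0.429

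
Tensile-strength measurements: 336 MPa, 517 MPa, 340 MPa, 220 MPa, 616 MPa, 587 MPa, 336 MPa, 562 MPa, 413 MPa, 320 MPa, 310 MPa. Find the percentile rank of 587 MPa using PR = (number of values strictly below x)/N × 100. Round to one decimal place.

81.8

N = 11.
Strictly below 587: 9. Equal to 587: 1.
PR = 9/11 × 100 = 81.8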